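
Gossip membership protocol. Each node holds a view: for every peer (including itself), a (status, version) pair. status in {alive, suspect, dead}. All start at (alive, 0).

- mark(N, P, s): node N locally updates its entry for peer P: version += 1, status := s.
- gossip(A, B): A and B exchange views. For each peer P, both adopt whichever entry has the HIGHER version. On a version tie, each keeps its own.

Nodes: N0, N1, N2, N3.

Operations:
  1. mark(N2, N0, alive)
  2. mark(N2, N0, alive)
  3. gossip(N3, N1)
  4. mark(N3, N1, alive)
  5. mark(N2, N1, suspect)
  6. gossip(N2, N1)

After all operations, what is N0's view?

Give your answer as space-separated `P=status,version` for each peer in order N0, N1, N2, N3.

Answer: N0=alive,0 N1=alive,0 N2=alive,0 N3=alive,0

Derivation:
Op 1: N2 marks N0=alive -> (alive,v1)
Op 2: N2 marks N0=alive -> (alive,v2)
Op 3: gossip N3<->N1 -> N3.N0=(alive,v0) N3.N1=(alive,v0) N3.N2=(alive,v0) N3.N3=(alive,v0) | N1.N0=(alive,v0) N1.N1=(alive,v0) N1.N2=(alive,v0) N1.N3=(alive,v0)
Op 4: N3 marks N1=alive -> (alive,v1)
Op 5: N2 marks N1=suspect -> (suspect,v1)
Op 6: gossip N2<->N1 -> N2.N0=(alive,v2) N2.N1=(suspect,v1) N2.N2=(alive,v0) N2.N3=(alive,v0) | N1.N0=(alive,v2) N1.N1=(suspect,v1) N1.N2=(alive,v0) N1.N3=(alive,v0)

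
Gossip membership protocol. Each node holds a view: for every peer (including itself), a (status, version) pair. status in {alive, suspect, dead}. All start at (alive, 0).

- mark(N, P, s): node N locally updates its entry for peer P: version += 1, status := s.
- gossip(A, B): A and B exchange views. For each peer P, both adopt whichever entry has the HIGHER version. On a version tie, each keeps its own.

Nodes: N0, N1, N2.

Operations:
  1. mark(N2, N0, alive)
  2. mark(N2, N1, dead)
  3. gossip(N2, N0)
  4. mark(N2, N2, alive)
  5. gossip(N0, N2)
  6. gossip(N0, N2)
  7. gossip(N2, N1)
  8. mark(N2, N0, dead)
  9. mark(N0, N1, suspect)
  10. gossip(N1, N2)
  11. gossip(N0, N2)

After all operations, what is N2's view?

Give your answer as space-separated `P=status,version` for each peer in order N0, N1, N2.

Answer: N0=dead,2 N1=suspect,2 N2=alive,1

Derivation:
Op 1: N2 marks N0=alive -> (alive,v1)
Op 2: N2 marks N1=dead -> (dead,v1)
Op 3: gossip N2<->N0 -> N2.N0=(alive,v1) N2.N1=(dead,v1) N2.N2=(alive,v0) | N0.N0=(alive,v1) N0.N1=(dead,v1) N0.N2=(alive,v0)
Op 4: N2 marks N2=alive -> (alive,v1)
Op 5: gossip N0<->N2 -> N0.N0=(alive,v1) N0.N1=(dead,v1) N0.N2=(alive,v1) | N2.N0=(alive,v1) N2.N1=(dead,v1) N2.N2=(alive,v1)
Op 6: gossip N0<->N2 -> N0.N0=(alive,v1) N0.N1=(dead,v1) N0.N2=(alive,v1) | N2.N0=(alive,v1) N2.N1=(dead,v1) N2.N2=(alive,v1)
Op 7: gossip N2<->N1 -> N2.N0=(alive,v1) N2.N1=(dead,v1) N2.N2=(alive,v1) | N1.N0=(alive,v1) N1.N1=(dead,v1) N1.N2=(alive,v1)
Op 8: N2 marks N0=dead -> (dead,v2)
Op 9: N0 marks N1=suspect -> (suspect,v2)
Op 10: gossip N1<->N2 -> N1.N0=(dead,v2) N1.N1=(dead,v1) N1.N2=(alive,v1) | N2.N0=(dead,v2) N2.N1=(dead,v1) N2.N2=(alive,v1)
Op 11: gossip N0<->N2 -> N0.N0=(dead,v2) N0.N1=(suspect,v2) N0.N2=(alive,v1) | N2.N0=(dead,v2) N2.N1=(suspect,v2) N2.N2=(alive,v1)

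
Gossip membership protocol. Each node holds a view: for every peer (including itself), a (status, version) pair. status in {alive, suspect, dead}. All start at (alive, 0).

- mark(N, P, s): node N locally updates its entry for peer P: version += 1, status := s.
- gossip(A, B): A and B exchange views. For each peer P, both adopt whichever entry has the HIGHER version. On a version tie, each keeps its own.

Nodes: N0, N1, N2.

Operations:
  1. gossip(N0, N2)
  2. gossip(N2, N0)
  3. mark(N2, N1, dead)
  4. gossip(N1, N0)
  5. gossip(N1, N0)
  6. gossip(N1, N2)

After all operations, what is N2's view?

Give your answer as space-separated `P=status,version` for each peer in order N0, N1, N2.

Op 1: gossip N0<->N2 -> N0.N0=(alive,v0) N0.N1=(alive,v0) N0.N2=(alive,v0) | N2.N0=(alive,v0) N2.N1=(alive,v0) N2.N2=(alive,v0)
Op 2: gossip N2<->N0 -> N2.N0=(alive,v0) N2.N1=(alive,v0) N2.N2=(alive,v0) | N0.N0=(alive,v0) N0.N1=(alive,v0) N0.N2=(alive,v0)
Op 3: N2 marks N1=dead -> (dead,v1)
Op 4: gossip N1<->N0 -> N1.N0=(alive,v0) N1.N1=(alive,v0) N1.N2=(alive,v0) | N0.N0=(alive,v0) N0.N1=(alive,v0) N0.N2=(alive,v0)
Op 5: gossip N1<->N0 -> N1.N0=(alive,v0) N1.N1=(alive,v0) N1.N2=(alive,v0) | N0.N0=(alive,v0) N0.N1=(alive,v0) N0.N2=(alive,v0)
Op 6: gossip N1<->N2 -> N1.N0=(alive,v0) N1.N1=(dead,v1) N1.N2=(alive,v0) | N2.N0=(alive,v0) N2.N1=(dead,v1) N2.N2=(alive,v0)

Answer: N0=alive,0 N1=dead,1 N2=alive,0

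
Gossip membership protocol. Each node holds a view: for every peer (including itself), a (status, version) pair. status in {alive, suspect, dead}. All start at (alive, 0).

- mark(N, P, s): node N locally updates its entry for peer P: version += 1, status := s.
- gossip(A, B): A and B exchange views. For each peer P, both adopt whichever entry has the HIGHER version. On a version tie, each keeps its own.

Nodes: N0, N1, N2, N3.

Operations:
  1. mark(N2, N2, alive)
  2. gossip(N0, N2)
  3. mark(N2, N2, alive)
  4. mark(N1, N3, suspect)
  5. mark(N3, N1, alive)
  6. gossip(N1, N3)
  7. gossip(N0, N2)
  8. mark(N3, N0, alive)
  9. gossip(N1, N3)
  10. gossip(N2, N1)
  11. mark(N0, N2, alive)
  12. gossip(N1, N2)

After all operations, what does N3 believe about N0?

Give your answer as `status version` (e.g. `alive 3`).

Op 1: N2 marks N2=alive -> (alive,v1)
Op 2: gossip N0<->N2 -> N0.N0=(alive,v0) N0.N1=(alive,v0) N0.N2=(alive,v1) N0.N3=(alive,v0) | N2.N0=(alive,v0) N2.N1=(alive,v0) N2.N2=(alive,v1) N2.N3=(alive,v0)
Op 3: N2 marks N2=alive -> (alive,v2)
Op 4: N1 marks N3=suspect -> (suspect,v1)
Op 5: N3 marks N1=alive -> (alive,v1)
Op 6: gossip N1<->N3 -> N1.N0=(alive,v0) N1.N1=(alive,v1) N1.N2=(alive,v0) N1.N3=(suspect,v1) | N3.N0=(alive,v0) N3.N1=(alive,v1) N3.N2=(alive,v0) N3.N3=(suspect,v1)
Op 7: gossip N0<->N2 -> N0.N0=(alive,v0) N0.N1=(alive,v0) N0.N2=(alive,v2) N0.N3=(alive,v0) | N2.N0=(alive,v0) N2.N1=(alive,v0) N2.N2=(alive,v2) N2.N3=(alive,v0)
Op 8: N3 marks N0=alive -> (alive,v1)
Op 9: gossip N1<->N3 -> N1.N0=(alive,v1) N1.N1=(alive,v1) N1.N2=(alive,v0) N1.N3=(suspect,v1) | N3.N0=(alive,v1) N3.N1=(alive,v1) N3.N2=(alive,v0) N3.N3=(suspect,v1)
Op 10: gossip N2<->N1 -> N2.N0=(alive,v1) N2.N1=(alive,v1) N2.N2=(alive,v2) N2.N3=(suspect,v1) | N1.N0=(alive,v1) N1.N1=(alive,v1) N1.N2=(alive,v2) N1.N3=(suspect,v1)
Op 11: N0 marks N2=alive -> (alive,v3)
Op 12: gossip N1<->N2 -> N1.N0=(alive,v1) N1.N1=(alive,v1) N1.N2=(alive,v2) N1.N3=(suspect,v1) | N2.N0=(alive,v1) N2.N1=(alive,v1) N2.N2=(alive,v2) N2.N3=(suspect,v1)

Answer: alive 1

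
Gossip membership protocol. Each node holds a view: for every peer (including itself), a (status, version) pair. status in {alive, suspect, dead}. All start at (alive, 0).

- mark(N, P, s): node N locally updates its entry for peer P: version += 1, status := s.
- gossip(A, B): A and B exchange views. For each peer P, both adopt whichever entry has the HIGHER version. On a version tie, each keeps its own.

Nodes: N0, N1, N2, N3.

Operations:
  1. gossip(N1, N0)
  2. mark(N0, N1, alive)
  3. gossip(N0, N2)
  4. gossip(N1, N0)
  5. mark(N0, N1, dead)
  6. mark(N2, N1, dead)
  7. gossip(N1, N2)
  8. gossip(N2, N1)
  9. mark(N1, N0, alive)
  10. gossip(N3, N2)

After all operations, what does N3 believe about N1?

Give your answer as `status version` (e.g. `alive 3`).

Op 1: gossip N1<->N0 -> N1.N0=(alive,v0) N1.N1=(alive,v0) N1.N2=(alive,v0) N1.N3=(alive,v0) | N0.N0=(alive,v0) N0.N1=(alive,v0) N0.N2=(alive,v0) N0.N3=(alive,v0)
Op 2: N0 marks N1=alive -> (alive,v1)
Op 3: gossip N0<->N2 -> N0.N0=(alive,v0) N0.N1=(alive,v1) N0.N2=(alive,v0) N0.N3=(alive,v0) | N2.N0=(alive,v0) N2.N1=(alive,v1) N2.N2=(alive,v0) N2.N3=(alive,v0)
Op 4: gossip N1<->N0 -> N1.N0=(alive,v0) N1.N1=(alive,v1) N1.N2=(alive,v0) N1.N3=(alive,v0) | N0.N0=(alive,v0) N0.N1=(alive,v1) N0.N2=(alive,v0) N0.N3=(alive,v0)
Op 5: N0 marks N1=dead -> (dead,v2)
Op 6: N2 marks N1=dead -> (dead,v2)
Op 7: gossip N1<->N2 -> N1.N0=(alive,v0) N1.N1=(dead,v2) N1.N2=(alive,v0) N1.N3=(alive,v0) | N2.N0=(alive,v0) N2.N1=(dead,v2) N2.N2=(alive,v0) N2.N3=(alive,v0)
Op 8: gossip N2<->N1 -> N2.N0=(alive,v0) N2.N1=(dead,v2) N2.N2=(alive,v0) N2.N3=(alive,v0) | N1.N0=(alive,v0) N1.N1=(dead,v2) N1.N2=(alive,v0) N1.N3=(alive,v0)
Op 9: N1 marks N0=alive -> (alive,v1)
Op 10: gossip N3<->N2 -> N3.N0=(alive,v0) N3.N1=(dead,v2) N3.N2=(alive,v0) N3.N3=(alive,v0) | N2.N0=(alive,v0) N2.N1=(dead,v2) N2.N2=(alive,v0) N2.N3=(alive,v0)

Answer: dead 2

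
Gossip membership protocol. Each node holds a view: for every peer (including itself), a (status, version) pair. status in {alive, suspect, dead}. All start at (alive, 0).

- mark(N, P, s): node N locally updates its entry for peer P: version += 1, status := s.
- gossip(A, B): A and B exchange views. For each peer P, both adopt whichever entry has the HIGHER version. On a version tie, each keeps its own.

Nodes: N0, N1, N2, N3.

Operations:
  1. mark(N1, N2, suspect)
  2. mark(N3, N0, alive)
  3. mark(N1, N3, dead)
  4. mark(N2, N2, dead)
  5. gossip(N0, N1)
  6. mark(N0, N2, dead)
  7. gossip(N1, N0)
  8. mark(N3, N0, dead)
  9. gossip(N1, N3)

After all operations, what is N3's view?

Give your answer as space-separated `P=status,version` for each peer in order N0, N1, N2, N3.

Answer: N0=dead,2 N1=alive,0 N2=dead,2 N3=dead,1

Derivation:
Op 1: N1 marks N2=suspect -> (suspect,v1)
Op 2: N3 marks N0=alive -> (alive,v1)
Op 3: N1 marks N3=dead -> (dead,v1)
Op 4: N2 marks N2=dead -> (dead,v1)
Op 5: gossip N0<->N1 -> N0.N0=(alive,v0) N0.N1=(alive,v0) N0.N2=(suspect,v1) N0.N3=(dead,v1) | N1.N0=(alive,v0) N1.N1=(alive,v0) N1.N2=(suspect,v1) N1.N3=(dead,v1)
Op 6: N0 marks N2=dead -> (dead,v2)
Op 7: gossip N1<->N0 -> N1.N0=(alive,v0) N1.N1=(alive,v0) N1.N2=(dead,v2) N1.N3=(dead,v1) | N0.N0=(alive,v0) N0.N1=(alive,v0) N0.N2=(dead,v2) N0.N3=(dead,v1)
Op 8: N3 marks N0=dead -> (dead,v2)
Op 9: gossip N1<->N3 -> N1.N0=(dead,v2) N1.N1=(alive,v0) N1.N2=(dead,v2) N1.N3=(dead,v1) | N3.N0=(dead,v2) N3.N1=(alive,v0) N3.N2=(dead,v2) N3.N3=(dead,v1)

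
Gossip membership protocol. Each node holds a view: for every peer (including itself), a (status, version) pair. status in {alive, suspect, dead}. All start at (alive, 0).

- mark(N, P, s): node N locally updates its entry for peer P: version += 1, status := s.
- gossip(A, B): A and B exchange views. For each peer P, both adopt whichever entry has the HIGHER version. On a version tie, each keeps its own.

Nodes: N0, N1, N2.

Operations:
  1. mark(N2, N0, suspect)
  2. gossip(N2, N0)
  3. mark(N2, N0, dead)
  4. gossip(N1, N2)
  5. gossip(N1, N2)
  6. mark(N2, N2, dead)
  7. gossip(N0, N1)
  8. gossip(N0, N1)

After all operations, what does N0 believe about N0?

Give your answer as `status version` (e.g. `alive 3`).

Answer: dead 2

Derivation:
Op 1: N2 marks N0=suspect -> (suspect,v1)
Op 2: gossip N2<->N0 -> N2.N0=(suspect,v1) N2.N1=(alive,v0) N2.N2=(alive,v0) | N0.N0=(suspect,v1) N0.N1=(alive,v0) N0.N2=(alive,v0)
Op 3: N2 marks N0=dead -> (dead,v2)
Op 4: gossip N1<->N2 -> N1.N0=(dead,v2) N1.N1=(alive,v0) N1.N2=(alive,v0) | N2.N0=(dead,v2) N2.N1=(alive,v0) N2.N2=(alive,v0)
Op 5: gossip N1<->N2 -> N1.N0=(dead,v2) N1.N1=(alive,v0) N1.N2=(alive,v0) | N2.N0=(dead,v2) N2.N1=(alive,v0) N2.N2=(alive,v0)
Op 6: N2 marks N2=dead -> (dead,v1)
Op 7: gossip N0<->N1 -> N0.N0=(dead,v2) N0.N1=(alive,v0) N0.N2=(alive,v0) | N1.N0=(dead,v2) N1.N1=(alive,v0) N1.N2=(alive,v0)
Op 8: gossip N0<->N1 -> N0.N0=(dead,v2) N0.N1=(alive,v0) N0.N2=(alive,v0) | N1.N0=(dead,v2) N1.N1=(alive,v0) N1.N2=(alive,v0)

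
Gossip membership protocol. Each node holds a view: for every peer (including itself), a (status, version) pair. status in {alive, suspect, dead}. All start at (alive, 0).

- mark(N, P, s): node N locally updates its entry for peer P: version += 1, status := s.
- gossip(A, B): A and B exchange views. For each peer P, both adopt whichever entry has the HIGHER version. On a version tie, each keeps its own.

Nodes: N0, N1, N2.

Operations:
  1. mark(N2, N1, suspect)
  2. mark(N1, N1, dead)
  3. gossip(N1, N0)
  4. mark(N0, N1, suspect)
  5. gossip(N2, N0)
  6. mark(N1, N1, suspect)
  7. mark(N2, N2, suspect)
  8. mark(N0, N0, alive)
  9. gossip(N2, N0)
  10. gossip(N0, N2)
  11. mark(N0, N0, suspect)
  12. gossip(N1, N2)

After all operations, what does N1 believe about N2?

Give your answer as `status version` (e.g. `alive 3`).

Answer: suspect 1

Derivation:
Op 1: N2 marks N1=suspect -> (suspect,v1)
Op 2: N1 marks N1=dead -> (dead,v1)
Op 3: gossip N1<->N0 -> N1.N0=(alive,v0) N1.N1=(dead,v1) N1.N2=(alive,v0) | N0.N0=(alive,v0) N0.N1=(dead,v1) N0.N2=(alive,v0)
Op 4: N0 marks N1=suspect -> (suspect,v2)
Op 5: gossip N2<->N0 -> N2.N0=(alive,v0) N2.N1=(suspect,v2) N2.N2=(alive,v0) | N0.N0=(alive,v0) N0.N1=(suspect,v2) N0.N2=(alive,v0)
Op 6: N1 marks N1=suspect -> (suspect,v2)
Op 7: N2 marks N2=suspect -> (suspect,v1)
Op 8: N0 marks N0=alive -> (alive,v1)
Op 9: gossip N2<->N0 -> N2.N0=(alive,v1) N2.N1=(suspect,v2) N2.N2=(suspect,v1) | N0.N0=(alive,v1) N0.N1=(suspect,v2) N0.N2=(suspect,v1)
Op 10: gossip N0<->N2 -> N0.N0=(alive,v1) N0.N1=(suspect,v2) N0.N2=(suspect,v1) | N2.N0=(alive,v1) N2.N1=(suspect,v2) N2.N2=(suspect,v1)
Op 11: N0 marks N0=suspect -> (suspect,v2)
Op 12: gossip N1<->N2 -> N1.N0=(alive,v1) N1.N1=(suspect,v2) N1.N2=(suspect,v1) | N2.N0=(alive,v1) N2.N1=(suspect,v2) N2.N2=(suspect,v1)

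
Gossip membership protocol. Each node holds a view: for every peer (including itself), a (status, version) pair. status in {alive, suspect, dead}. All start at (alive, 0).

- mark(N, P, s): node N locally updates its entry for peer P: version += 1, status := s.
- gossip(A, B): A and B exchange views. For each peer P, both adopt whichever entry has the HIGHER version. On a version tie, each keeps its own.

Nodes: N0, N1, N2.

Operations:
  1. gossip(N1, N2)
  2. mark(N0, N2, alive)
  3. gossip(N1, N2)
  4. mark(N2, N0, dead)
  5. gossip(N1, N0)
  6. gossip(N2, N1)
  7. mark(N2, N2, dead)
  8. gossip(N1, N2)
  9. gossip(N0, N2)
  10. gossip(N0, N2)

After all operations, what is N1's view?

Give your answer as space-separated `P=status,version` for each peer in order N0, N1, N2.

Op 1: gossip N1<->N2 -> N1.N0=(alive,v0) N1.N1=(alive,v0) N1.N2=(alive,v0) | N2.N0=(alive,v0) N2.N1=(alive,v0) N2.N2=(alive,v0)
Op 2: N0 marks N2=alive -> (alive,v1)
Op 3: gossip N1<->N2 -> N1.N0=(alive,v0) N1.N1=(alive,v0) N1.N2=(alive,v0) | N2.N0=(alive,v0) N2.N1=(alive,v0) N2.N2=(alive,v0)
Op 4: N2 marks N0=dead -> (dead,v1)
Op 5: gossip N1<->N0 -> N1.N0=(alive,v0) N1.N1=(alive,v0) N1.N2=(alive,v1) | N0.N0=(alive,v0) N0.N1=(alive,v0) N0.N2=(alive,v1)
Op 6: gossip N2<->N1 -> N2.N0=(dead,v1) N2.N1=(alive,v0) N2.N2=(alive,v1) | N1.N0=(dead,v1) N1.N1=(alive,v0) N1.N2=(alive,v1)
Op 7: N2 marks N2=dead -> (dead,v2)
Op 8: gossip N1<->N2 -> N1.N0=(dead,v1) N1.N1=(alive,v0) N1.N2=(dead,v2) | N2.N0=(dead,v1) N2.N1=(alive,v0) N2.N2=(dead,v2)
Op 9: gossip N0<->N2 -> N0.N0=(dead,v1) N0.N1=(alive,v0) N0.N2=(dead,v2) | N2.N0=(dead,v1) N2.N1=(alive,v0) N2.N2=(dead,v2)
Op 10: gossip N0<->N2 -> N0.N0=(dead,v1) N0.N1=(alive,v0) N0.N2=(dead,v2) | N2.N0=(dead,v1) N2.N1=(alive,v0) N2.N2=(dead,v2)

Answer: N0=dead,1 N1=alive,0 N2=dead,2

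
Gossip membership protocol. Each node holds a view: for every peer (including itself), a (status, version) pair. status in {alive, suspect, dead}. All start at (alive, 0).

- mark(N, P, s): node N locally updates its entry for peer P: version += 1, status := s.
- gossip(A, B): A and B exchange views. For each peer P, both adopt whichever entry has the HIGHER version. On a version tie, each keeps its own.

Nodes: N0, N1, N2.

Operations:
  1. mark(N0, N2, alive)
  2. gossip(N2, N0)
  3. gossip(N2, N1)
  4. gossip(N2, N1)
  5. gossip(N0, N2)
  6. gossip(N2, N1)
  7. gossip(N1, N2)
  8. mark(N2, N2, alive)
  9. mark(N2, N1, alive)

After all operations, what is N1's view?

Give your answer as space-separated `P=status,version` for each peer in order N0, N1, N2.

Op 1: N0 marks N2=alive -> (alive,v1)
Op 2: gossip N2<->N0 -> N2.N0=(alive,v0) N2.N1=(alive,v0) N2.N2=(alive,v1) | N0.N0=(alive,v0) N0.N1=(alive,v0) N0.N2=(alive,v1)
Op 3: gossip N2<->N1 -> N2.N0=(alive,v0) N2.N1=(alive,v0) N2.N2=(alive,v1) | N1.N0=(alive,v0) N1.N1=(alive,v0) N1.N2=(alive,v1)
Op 4: gossip N2<->N1 -> N2.N0=(alive,v0) N2.N1=(alive,v0) N2.N2=(alive,v1) | N1.N0=(alive,v0) N1.N1=(alive,v0) N1.N2=(alive,v1)
Op 5: gossip N0<->N2 -> N0.N0=(alive,v0) N0.N1=(alive,v0) N0.N2=(alive,v1) | N2.N0=(alive,v0) N2.N1=(alive,v0) N2.N2=(alive,v1)
Op 6: gossip N2<->N1 -> N2.N0=(alive,v0) N2.N1=(alive,v0) N2.N2=(alive,v1) | N1.N0=(alive,v0) N1.N1=(alive,v0) N1.N2=(alive,v1)
Op 7: gossip N1<->N2 -> N1.N0=(alive,v0) N1.N1=(alive,v0) N1.N2=(alive,v1) | N2.N0=(alive,v0) N2.N1=(alive,v0) N2.N2=(alive,v1)
Op 8: N2 marks N2=alive -> (alive,v2)
Op 9: N2 marks N1=alive -> (alive,v1)

Answer: N0=alive,0 N1=alive,0 N2=alive,1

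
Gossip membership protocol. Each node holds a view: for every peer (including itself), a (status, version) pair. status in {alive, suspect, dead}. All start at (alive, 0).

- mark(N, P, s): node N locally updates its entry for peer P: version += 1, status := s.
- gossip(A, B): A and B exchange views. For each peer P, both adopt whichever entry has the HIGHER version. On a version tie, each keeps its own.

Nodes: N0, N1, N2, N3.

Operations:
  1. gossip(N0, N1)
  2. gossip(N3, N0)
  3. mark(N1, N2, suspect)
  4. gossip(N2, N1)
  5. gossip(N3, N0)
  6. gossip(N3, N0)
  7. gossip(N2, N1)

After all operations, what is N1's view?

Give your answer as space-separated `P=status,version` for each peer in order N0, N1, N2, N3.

Op 1: gossip N0<->N1 -> N0.N0=(alive,v0) N0.N1=(alive,v0) N0.N2=(alive,v0) N0.N3=(alive,v0) | N1.N0=(alive,v0) N1.N1=(alive,v0) N1.N2=(alive,v0) N1.N3=(alive,v0)
Op 2: gossip N3<->N0 -> N3.N0=(alive,v0) N3.N1=(alive,v0) N3.N2=(alive,v0) N3.N3=(alive,v0) | N0.N0=(alive,v0) N0.N1=(alive,v0) N0.N2=(alive,v0) N0.N3=(alive,v0)
Op 3: N1 marks N2=suspect -> (suspect,v1)
Op 4: gossip N2<->N1 -> N2.N0=(alive,v0) N2.N1=(alive,v0) N2.N2=(suspect,v1) N2.N3=(alive,v0) | N1.N0=(alive,v0) N1.N1=(alive,v0) N1.N2=(suspect,v1) N1.N3=(alive,v0)
Op 5: gossip N3<->N0 -> N3.N0=(alive,v0) N3.N1=(alive,v0) N3.N2=(alive,v0) N3.N3=(alive,v0) | N0.N0=(alive,v0) N0.N1=(alive,v0) N0.N2=(alive,v0) N0.N3=(alive,v0)
Op 6: gossip N3<->N0 -> N3.N0=(alive,v0) N3.N1=(alive,v0) N3.N2=(alive,v0) N3.N3=(alive,v0) | N0.N0=(alive,v0) N0.N1=(alive,v0) N0.N2=(alive,v0) N0.N3=(alive,v0)
Op 7: gossip N2<->N1 -> N2.N0=(alive,v0) N2.N1=(alive,v0) N2.N2=(suspect,v1) N2.N3=(alive,v0) | N1.N0=(alive,v0) N1.N1=(alive,v0) N1.N2=(suspect,v1) N1.N3=(alive,v0)

Answer: N0=alive,0 N1=alive,0 N2=suspect,1 N3=alive,0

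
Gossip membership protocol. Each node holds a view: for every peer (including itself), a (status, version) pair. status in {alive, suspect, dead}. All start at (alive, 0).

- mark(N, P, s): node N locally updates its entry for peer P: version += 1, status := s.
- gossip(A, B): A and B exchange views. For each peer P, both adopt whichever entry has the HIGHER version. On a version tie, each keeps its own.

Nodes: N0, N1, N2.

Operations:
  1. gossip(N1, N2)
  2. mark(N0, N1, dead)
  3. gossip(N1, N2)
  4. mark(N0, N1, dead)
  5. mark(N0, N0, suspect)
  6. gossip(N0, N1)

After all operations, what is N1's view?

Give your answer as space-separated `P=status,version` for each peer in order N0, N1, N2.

Answer: N0=suspect,1 N1=dead,2 N2=alive,0

Derivation:
Op 1: gossip N1<->N2 -> N1.N0=(alive,v0) N1.N1=(alive,v0) N1.N2=(alive,v0) | N2.N0=(alive,v0) N2.N1=(alive,v0) N2.N2=(alive,v0)
Op 2: N0 marks N1=dead -> (dead,v1)
Op 3: gossip N1<->N2 -> N1.N0=(alive,v0) N1.N1=(alive,v0) N1.N2=(alive,v0) | N2.N0=(alive,v0) N2.N1=(alive,v0) N2.N2=(alive,v0)
Op 4: N0 marks N1=dead -> (dead,v2)
Op 5: N0 marks N0=suspect -> (suspect,v1)
Op 6: gossip N0<->N1 -> N0.N0=(suspect,v1) N0.N1=(dead,v2) N0.N2=(alive,v0) | N1.N0=(suspect,v1) N1.N1=(dead,v2) N1.N2=(alive,v0)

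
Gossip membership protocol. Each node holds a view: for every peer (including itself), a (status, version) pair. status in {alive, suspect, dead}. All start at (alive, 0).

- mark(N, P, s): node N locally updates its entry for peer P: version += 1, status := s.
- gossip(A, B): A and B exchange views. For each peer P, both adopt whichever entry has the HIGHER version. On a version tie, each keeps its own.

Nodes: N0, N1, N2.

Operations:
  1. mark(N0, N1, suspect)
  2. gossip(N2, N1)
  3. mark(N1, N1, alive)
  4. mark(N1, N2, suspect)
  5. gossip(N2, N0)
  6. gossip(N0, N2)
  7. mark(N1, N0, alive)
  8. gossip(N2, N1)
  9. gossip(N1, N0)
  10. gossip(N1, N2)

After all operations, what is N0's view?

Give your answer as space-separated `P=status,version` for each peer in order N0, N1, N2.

Answer: N0=alive,1 N1=suspect,1 N2=suspect,1

Derivation:
Op 1: N0 marks N1=suspect -> (suspect,v1)
Op 2: gossip N2<->N1 -> N2.N0=(alive,v0) N2.N1=(alive,v0) N2.N2=(alive,v0) | N1.N0=(alive,v0) N1.N1=(alive,v0) N1.N2=(alive,v0)
Op 3: N1 marks N1=alive -> (alive,v1)
Op 4: N1 marks N2=suspect -> (suspect,v1)
Op 5: gossip N2<->N0 -> N2.N0=(alive,v0) N2.N1=(suspect,v1) N2.N2=(alive,v0) | N0.N0=(alive,v0) N0.N1=(suspect,v1) N0.N2=(alive,v0)
Op 6: gossip N0<->N2 -> N0.N0=(alive,v0) N0.N1=(suspect,v1) N0.N2=(alive,v0) | N2.N0=(alive,v0) N2.N1=(suspect,v1) N2.N2=(alive,v0)
Op 7: N1 marks N0=alive -> (alive,v1)
Op 8: gossip N2<->N1 -> N2.N0=(alive,v1) N2.N1=(suspect,v1) N2.N2=(suspect,v1) | N1.N0=(alive,v1) N1.N1=(alive,v1) N1.N2=(suspect,v1)
Op 9: gossip N1<->N0 -> N1.N0=(alive,v1) N1.N1=(alive,v1) N1.N2=(suspect,v1) | N0.N0=(alive,v1) N0.N1=(suspect,v1) N0.N2=(suspect,v1)
Op 10: gossip N1<->N2 -> N1.N0=(alive,v1) N1.N1=(alive,v1) N1.N2=(suspect,v1) | N2.N0=(alive,v1) N2.N1=(suspect,v1) N2.N2=(suspect,v1)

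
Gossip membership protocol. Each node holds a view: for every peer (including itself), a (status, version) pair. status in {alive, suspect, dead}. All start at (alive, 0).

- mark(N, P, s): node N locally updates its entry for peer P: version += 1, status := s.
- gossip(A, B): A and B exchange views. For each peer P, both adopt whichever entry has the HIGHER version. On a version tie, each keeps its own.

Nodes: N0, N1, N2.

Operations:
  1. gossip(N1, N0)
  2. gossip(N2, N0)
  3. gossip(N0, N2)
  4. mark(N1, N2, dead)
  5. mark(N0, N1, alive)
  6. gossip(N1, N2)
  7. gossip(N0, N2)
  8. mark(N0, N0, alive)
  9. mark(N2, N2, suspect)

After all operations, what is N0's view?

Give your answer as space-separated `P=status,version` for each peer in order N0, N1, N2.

Answer: N0=alive,1 N1=alive,1 N2=dead,1

Derivation:
Op 1: gossip N1<->N0 -> N1.N0=(alive,v0) N1.N1=(alive,v0) N1.N2=(alive,v0) | N0.N0=(alive,v0) N0.N1=(alive,v0) N0.N2=(alive,v0)
Op 2: gossip N2<->N0 -> N2.N0=(alive,v0) N2.N1=(alive,v0) N2.N2=(alive,v0) | N0.N0=(alive,v0) N0.N1=(alive,v0) N0.N2=(alive,v0)
Op 3: gossip N0<->N2 -> N0.N0=(alive,v0) N0.N1=(alive,v0) N0.N2=(alive,v0) | N2.N0=(alive,v0) N2.N1=(alive,v0) N2.N2=(alive,v0)
Op 4: N1 marks N2=dead -> (dead,v1)
Op 5: N0 marks N1=alive -> (alive,v1)
Op 6: gossip N1<->N2 -> N1.N0=(alive,v0) N1.N1=(alive,v0) N1.N2=(dead,v1) | N2.N0=(alive,v0) N2.N1=(alive,v0) N2.N2=(dead,v1)
Op 7: gossip N0<->N2 -> N0.N0=(alive,v0) N0.N1=(alive,v1) N0.N2=(dead,v1) | N2.N0=(alive,v0) N2.N1=(alive,v1) N2.N2=(dead,v1)
Op 8: N0 marks N0=alive -> (alive,v1)
Op 9: N2 marks N2=suspect -> (suspect,v2)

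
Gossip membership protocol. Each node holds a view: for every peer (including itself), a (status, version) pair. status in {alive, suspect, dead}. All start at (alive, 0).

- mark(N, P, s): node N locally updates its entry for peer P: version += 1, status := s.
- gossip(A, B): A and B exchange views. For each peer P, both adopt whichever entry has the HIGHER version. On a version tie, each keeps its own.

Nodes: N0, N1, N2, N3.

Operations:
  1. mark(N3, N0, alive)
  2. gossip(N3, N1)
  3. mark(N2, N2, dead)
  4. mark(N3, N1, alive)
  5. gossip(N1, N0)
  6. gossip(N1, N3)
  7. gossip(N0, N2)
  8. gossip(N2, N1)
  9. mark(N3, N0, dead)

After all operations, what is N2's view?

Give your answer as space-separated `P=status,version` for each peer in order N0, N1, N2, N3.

Answer: N0=alive,1 N1=alive,1 N2=dead,1 N3=alive,0

Derivation:
Op 1: N3 marks N0=alive -> (alive,v1)
Op 2: gossip N3<->N1 -> N3.N0=(alive,v1) N3.N1=(alive,v0) N3.N2=(alive,v0) N3.N3=(alive,v0) | N1.N0=(alive,v1) N1.N1=(alive,v0) N1.N2=(alive,v0) N1.N3=(alive,v0)
Op 3: N2 marks N2=dead -> (dead,v1)
Op 4: N3 marks N1=alive -> (alive,v1)
Op 5: gossip N1<->N0 -> N1.N0=(alive,v1) N1.N1=(alive,v0) N1.N2=(alive,v0) N1.N3=(alive,v0) | N0.N0=(alive,v1) N0.N1=(alive,v0) N0.N2=(alive,v0) N0.N3=(alive,v0)
Op 6: gossip N1<->N3 -> N1.N0=(alive,v1) N1.N1=(alive,v1) N1.N2=(alive,v0) N1.N3=(alive,v0) | N3.N0=(alive,v1) N3.N1=(alive,v1) N3.N2=(alive,v0) N3.N3=(alive,v0)
Op 7: gossip N0<->N2 -> N0.N0=(alive,v1) N0.N1=(alive,v0) N0.N2=(dead,v1) N0.N3=(alive,v0) | N2.N0=(alive,v1) N2.N1=(alive,v0) N2.N2=(dead,v1) N2.N3=(alive,v0)
Op 8: gossip N2<->N1 -> N2.N0=(alive,v1) N2.N1=(alive,v1) N2.N2=(dead,v1) N2.N3=(alive,v0) | N1.N0=(alive,v1) N1.N1=(alive,v1) N1.N2=(dead,v1) N1.N3=(alive,v0)
Op 9: N3 marks N0=dead -> (dead,v2)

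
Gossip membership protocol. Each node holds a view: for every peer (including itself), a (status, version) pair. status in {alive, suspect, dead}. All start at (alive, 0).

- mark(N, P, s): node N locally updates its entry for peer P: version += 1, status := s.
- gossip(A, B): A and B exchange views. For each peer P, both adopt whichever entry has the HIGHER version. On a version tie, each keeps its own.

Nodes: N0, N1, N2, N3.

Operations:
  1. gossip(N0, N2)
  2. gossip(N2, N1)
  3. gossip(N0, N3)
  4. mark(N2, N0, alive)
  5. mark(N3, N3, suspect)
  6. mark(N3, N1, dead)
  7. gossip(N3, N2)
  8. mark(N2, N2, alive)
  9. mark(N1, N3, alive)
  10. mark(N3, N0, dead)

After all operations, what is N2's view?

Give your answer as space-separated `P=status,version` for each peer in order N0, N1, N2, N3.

Answer: N0=alive,1 N1=dead,1 N2=alive,1 N3=suspect,1

Derivation:
Op 1: gossip N0<->N2 -> N0.N0=(alive,v0) N0.N1=(alive,v0) N0.N2=(alive,v0) N0.N3=(alive,v0) | N2.N0=(alive,v0) N2.N1=(alive,v0) N2.N2=(alive,v0) N2.N3=(alive,v0)
Op 2: gossip N2<->N1 -> N2.N0=(alive,v0) N2.N1=(alive,v0) N2.N2=(alive,v0) N2.N3=(alive,v0) | N1.N0=(alive,v0) N1.N1=(alive,v0) N1.N2=(alive,v0) N1.N3=(alive,v0)
Op 3: gossip N0<->N3 -> N0.N0=(alive,v0) N0.N1=(alive,v0) N0.N2=(alive,v0) N0.N3=(alive,v0) | N3.N0=(alive,v0) N3.N1=(alive,v0) N3.N2=(alive,v0) N3.N3=(alive,v0)
Op 4: N2 marks N0=alive -> (alive,v1)
Op 5: N3 marks N3=suspect -> (suspect,v1)
Op 6: N3 marks N1=dead -> (dead,v1)
Op 7: gossip N3<->N2 -> N3.N0=(alive,v1) N3.N1=(dead,v1) N3.N2=(alive,v0) N3.N3=(suspect,v1) | N2.N0=(alive,v1) N2.N1=(dead,v1) N2.N2=(alive,v0) N2.N3=(suspect,v1)
Op 8: N2 marks N2=alive -> (alive,v1)
Op 9: N1 marks N3=alive -> (alive,v1)
Op 10: N3 marks N0=dead -> (dead,v2)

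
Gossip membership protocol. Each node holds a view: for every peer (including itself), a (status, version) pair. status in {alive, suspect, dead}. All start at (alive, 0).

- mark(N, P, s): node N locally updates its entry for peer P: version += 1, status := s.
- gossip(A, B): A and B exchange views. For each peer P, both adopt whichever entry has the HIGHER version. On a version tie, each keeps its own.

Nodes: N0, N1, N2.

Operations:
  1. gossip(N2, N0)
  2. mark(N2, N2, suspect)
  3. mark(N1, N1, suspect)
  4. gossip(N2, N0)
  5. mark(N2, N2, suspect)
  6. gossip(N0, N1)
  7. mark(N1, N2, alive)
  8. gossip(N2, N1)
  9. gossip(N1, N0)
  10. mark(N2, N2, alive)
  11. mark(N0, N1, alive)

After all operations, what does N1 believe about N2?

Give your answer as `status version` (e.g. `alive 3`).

Op 1: gossip N2<->N0 -> N2.N0=(alive,v0) N2.N1=(alive,v0) N2.N2=(alive,v0) | N0.N0=(alive,v0) N0.N1=(alive,v0) N0.N2=(alive,v0)
Op 2: N2 marks N2=suspect -> (suspect,v1)
Op 3: N1 marks N1=suspect -> (suspect,v1)
Op 4: gossip N2<->N0 -> N2.N0=(alive,v0) N2.N1=(alive,v0) N2.N2=(suspect,v1) | N0.N0=(alive,v0) N0.N1=(alive,v0) N0.N2=(suspect,v1)
Op 5: N2 marks N2=suspect -> (suspect,v2)
Op 6: gossip N0<->N1 -> N0.N0=(alive,v0) N0.N1=(suspect,v1) N0.N2=(suspect,v1) | N1.N0=(alive,v0) N1.N1=(suspect,v1) N1.N2=(suspect,v1)
Op 7: N1 marks N2=alive -> (alive,v2)
Op 8: gossip N2<->N1 -> N2.N0=(alive,v0) N2.N1=(suspect,v1) N2.N2=(suspect,v2) | N1.N0=(alive,v0) N1.N1=(suspect,v1) N1.N2=(alive,v2)
Op 9: gossip N1<->N0 -> N1.N0=(alive,v0) N1.N1=(suspect,v1) N1.N2=(alive,v2) | N0.N0=(alive,v0) N0.N1=(suspect,v1) N0.N2=(alive,v2)
Op 10: N2 marks N2=alive -> (alive,v3)
Op 11: N0 marks N1=alive -> (alive,v2)

Answer: alive 2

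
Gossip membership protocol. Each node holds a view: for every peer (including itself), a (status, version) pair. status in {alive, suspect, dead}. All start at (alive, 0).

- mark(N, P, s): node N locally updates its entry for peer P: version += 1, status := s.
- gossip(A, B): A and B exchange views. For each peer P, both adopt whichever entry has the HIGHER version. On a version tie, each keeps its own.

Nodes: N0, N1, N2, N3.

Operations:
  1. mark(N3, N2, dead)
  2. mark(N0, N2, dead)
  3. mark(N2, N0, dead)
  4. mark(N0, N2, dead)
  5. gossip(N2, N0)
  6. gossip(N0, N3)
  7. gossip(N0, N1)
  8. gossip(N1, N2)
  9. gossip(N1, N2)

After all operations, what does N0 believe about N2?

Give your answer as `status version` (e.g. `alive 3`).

Op 1: N3 marks N2=dead -> (dead,v1)
Op 2: N0 marks N2=dead -> (dead,v1)
Op 3: N2 marks N0=dead -> (dead,v1)
Op 4: N0 marks N2=dead -> (dead,v2)
Op 5: gossip N2<->N0 -> N2.N0=(dead,v1) N2.N1=(alive,v0) N2.N2=(dead,v2) N2.N3=(alive,v0) | N0.N0=(dead,v1) N0.N1=(alive,v0) N0.N2=(dead,v2) N0.N3=(alive,v0)
Op 6: gossip N0<->N3 -> N0.N0=(dead,v1) N0.N1=(alive,v0) N0.N2=(dead,v2) N0.N3=(alive,v0) | N3.N0=(dead,v1) N3.N1=(alive,v0) N3.N2=(dead,v2) N3.N3=(alive,v0)
Op 7: gossip N0<->N1 -> N0.N0=(dead,v1) N0.N1=(alive,v0) N0.N2=(dead,v2) N0.N3=(alive,v0) | N1.N0=(dead,v1) N1.N1=(alive,v0) N1.N2=(dead,v2) N1.N3=(alive,v0)
Op 8: gossip N1<->N2 -> N1.N0=(dead,v1) N1.N1=(alive,v0) N1.N2=(dead,v2) N1.N3=(alive,v0) | N2.N0=(dead,v1) N2.N1=(alive,v0) N2.N2=(dead,v2) N2.N3=(alive,v0)
Op 9: gossip N1<->N2 -> N1.N0=(dead,v1) N1.N1=(alive,v0) N1.N2=(dead,v2) N1.N3=(alive,v0) | N2.N0=(dead,v1) N2.N1=(alive,v0) N2.N2=(dead,v2) N2.N3=(alive,v0)

Answer: dead 2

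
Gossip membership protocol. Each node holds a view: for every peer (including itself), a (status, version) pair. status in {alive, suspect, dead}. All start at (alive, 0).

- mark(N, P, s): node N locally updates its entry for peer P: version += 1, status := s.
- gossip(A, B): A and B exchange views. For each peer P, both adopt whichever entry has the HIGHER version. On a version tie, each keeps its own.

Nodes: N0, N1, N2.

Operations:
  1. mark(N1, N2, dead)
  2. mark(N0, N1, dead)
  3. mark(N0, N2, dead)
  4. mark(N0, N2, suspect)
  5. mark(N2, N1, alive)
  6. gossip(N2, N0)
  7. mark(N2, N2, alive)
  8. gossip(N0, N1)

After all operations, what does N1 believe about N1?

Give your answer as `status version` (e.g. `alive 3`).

Answer: dead 1

Derivation:
Op 1: N1 marks N2=dead -> (dead,v1)
Op 2: N0 marks N1=dead -> (dead,v1)
Op 3: N0 marks N2=dead -> (dead,v1)
Op 4: N0 marks N2=suspect -> (suspect,v2)
Op 5: N2 marks N1=alive -> (alive,v1)
Op 6: gossip N2<->N0 -> N2.N0=(alive,v0) N2.N1=(alive,v1) N2.N2=(suspect,v2) | N0.N0=(alive,v0) N0.N1=(dead,v1) N0.N2=(suspect,v2)
Op 7: N2 marks N2=alive -> (alive,v3)
Op 8: gossip N0<->N1 -> N0.N0=(alive,v0) N0.N1=(dead,v1) N0.N2=(suspect,v2) | N1.N0=(alive,v0) N1.N1=(dead,v1) N1.N2=(suspect,v2)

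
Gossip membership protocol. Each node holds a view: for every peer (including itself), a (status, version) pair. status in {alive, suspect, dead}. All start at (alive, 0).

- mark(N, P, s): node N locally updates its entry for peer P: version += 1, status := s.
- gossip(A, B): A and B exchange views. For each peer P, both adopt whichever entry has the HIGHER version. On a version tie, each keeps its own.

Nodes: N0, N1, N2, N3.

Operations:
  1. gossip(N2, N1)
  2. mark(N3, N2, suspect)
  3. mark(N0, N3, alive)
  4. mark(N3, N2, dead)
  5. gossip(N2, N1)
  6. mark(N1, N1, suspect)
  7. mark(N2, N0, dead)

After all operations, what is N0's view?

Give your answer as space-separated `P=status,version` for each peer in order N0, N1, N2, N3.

Op 1: gossip N2<->N1 -> N2.N0=(alive,v0) N2.N1=(alive,v0) N2.N2=(alive,v0) N2.N3=(alive,v0) | N1.N0=(alive,v0) N1.N1=(alive,v0) N1.N2=(alive,v0) N1.N3=(alive,v0)
Op 2: N3 marks N2=suspect -> (suspect,v1)
Op 3: N0 marks N3=alive -> (alive,v1)
Op 4: N3 marks N2=dead -> (dead,v2)
Op 5: gossip N2<->N1 -> N2.N0=(alive,v0) N2.N1=(alive,v0) N2.N2=(alive,v0) N2.N3=(alive,v0) | N1.N0=(alive,v0) N1.N1=(alive,v0) N1.N2=(alive,v0) N1.N3=(alive,v0)
Op 6: N1 marks N1=suspect -> (suspect,v1)
Op 7: N2 marks N0=dead -> (dead,v1)

Answer: N0=alive,0 N1=alive,0 N2=alive,0 N3=alive,1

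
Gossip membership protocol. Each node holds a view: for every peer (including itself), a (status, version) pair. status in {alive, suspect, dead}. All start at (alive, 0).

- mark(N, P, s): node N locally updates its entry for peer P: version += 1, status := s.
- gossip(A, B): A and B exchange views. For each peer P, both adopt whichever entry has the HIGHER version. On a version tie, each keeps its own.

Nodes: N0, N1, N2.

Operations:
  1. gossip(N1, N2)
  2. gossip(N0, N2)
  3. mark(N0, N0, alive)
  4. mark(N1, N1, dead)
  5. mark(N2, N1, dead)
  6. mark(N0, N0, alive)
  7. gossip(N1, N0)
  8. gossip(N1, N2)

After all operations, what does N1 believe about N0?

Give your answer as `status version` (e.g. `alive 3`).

Op 1: gossip N1<->N2 -> N1.N0=(alive,v0) N1.N1=(alive,v0) N1.N2=(alive,v0) | N2.N0=(alive,v0) N2.N1=(alive,v0) N2.N2=(alive,v0)
Op 2: gossip N0<->N2 -> N0.N0=(alive,v0) N0.N1=(alive,v0) N0.N2=(alive,v0) | N2.N0=(alive,v0) N2.N1=(alive,v0) N2.N2=(alive,v0)
Op 3: N0 marks N0=alive -> (alive,v1)
Op 4: N1 marks N1=dead -> (dead,v1)
Op 5: N2 marks N1=dead -> (dead,v1)
Op 6: N0 marks N0=alive -> (alive,v2)
Op 7: gossip N1<->N0 -> N1.N0=(alive,v2) N1.N1=(dead,v1) N1.N2=(alive,v0) | N0.N0=(alive,v2) N0.N1=(dead,v1) N0.N2=(alive,v0)
Op 8: gossip N1<->N2 -> N1.N0=(alive,v2) N1.N1=(dead,v1) N1.N2=(alive,v0) | N2.N0=(alive,v2) N2.N1=(dead,v1) N2.N2=(alive,v0)

Answer: alive 2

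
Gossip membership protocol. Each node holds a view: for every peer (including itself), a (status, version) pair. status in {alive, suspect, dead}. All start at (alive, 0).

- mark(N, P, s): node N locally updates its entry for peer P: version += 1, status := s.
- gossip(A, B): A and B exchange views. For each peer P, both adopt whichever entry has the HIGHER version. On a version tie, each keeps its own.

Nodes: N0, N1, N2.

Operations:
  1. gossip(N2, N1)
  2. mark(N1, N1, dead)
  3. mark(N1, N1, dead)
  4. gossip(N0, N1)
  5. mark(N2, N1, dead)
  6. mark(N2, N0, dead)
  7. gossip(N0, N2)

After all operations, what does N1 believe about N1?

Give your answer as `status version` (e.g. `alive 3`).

Op 1: gossip N2<->N1 -> N2.N0=(alive,v0) N2.N1=(alive,v0) N2.N2=(alive,v0) | N1.N0=(alive,v0) N1.N1=(alive,v0) N1.N2=(alive,v0)
Op 2: N1 marks N1=dead -> (dead,v1)
Op 3: N1 marks N1=dead -> (dead,v2)
Op 4: gossip N0<->N1 -> N0.N0=(alive,v0) N0.N1=(dead,v2) N0.N2=(alive,v0) | N1.N0=(alive,v0) N1.N1=(dead,v2) N1.N2=(alive,v0)
Op 5: N2 marks N1=dead -> (dead,v1)
Op 6: N2 marks N0=dead -> (dead,v1)
Op 7: gossip N0<->N2 -> N0.N0=(dead,v1) N0.N1=(dead,v2) N0.N2=(alive,v0) | N2.N0=(dead,v1) N2.N1=(dead,v2) N2.N2=(alive,v0)

Answer: dead 2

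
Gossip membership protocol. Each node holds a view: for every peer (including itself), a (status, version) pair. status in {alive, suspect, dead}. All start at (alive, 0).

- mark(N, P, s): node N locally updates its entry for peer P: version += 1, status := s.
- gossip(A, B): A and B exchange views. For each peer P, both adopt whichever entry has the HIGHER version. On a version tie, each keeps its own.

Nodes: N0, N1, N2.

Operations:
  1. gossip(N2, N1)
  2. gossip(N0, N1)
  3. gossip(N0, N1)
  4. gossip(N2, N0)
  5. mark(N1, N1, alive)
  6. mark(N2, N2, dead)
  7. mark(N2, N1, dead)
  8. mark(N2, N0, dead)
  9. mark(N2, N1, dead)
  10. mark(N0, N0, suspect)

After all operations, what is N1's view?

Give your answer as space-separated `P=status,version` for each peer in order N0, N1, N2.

Op 1: gossip N2<->N1 -> N2.N0=(alive,v0) N2.N1=(alive,v0) N2.N2=(alive,v0) | N1.N0=(alive,v0) N1.N1=(alive,v0) N1.N2=(alive,v0)
Op 2: gossip N0<->N1 -> N0.N0=(alive,v0) N0.N1=(alive,v0) N0.N2=(alive,v0) | N1.N0=(alive,v0) N1.N1=(alive,v0) N1.N2=(alive,v0)
Op 3: gossip N0<->N1 -> N0.N0=(alive,v0) N0.N1=(alive,v0) N0.N2=(alive,v0) | N1.N0=(alive,v0) N1.N1=(alive,v0) N1.N2=(alive,v0)
Op 4: gossip N2<->N0 -> N2.N0=(alive,v0) N2.N1=(alive,v0) N2.N2=(alive,v0) | N0.N0=(alive,v0) N0.N1=(alive,v0) N0.N2=(alive,v0)
Op 5: N1 marks N1=alive -> (alive,v1)
Op 6: N2 marks N2=dead -> (dead,v1)
Op 7: N2 marks N1=dead -> (dead,v1)
Op 8: N2 marks N0=dead -> (dead,v1)
Op 9: N2 marks N1=dead -> (dead,v2)
Op 10: N0 marks N0=suspect -> (suspect,v1)

Answer: N0=alive,0 N1=alive,1 N2=alive,0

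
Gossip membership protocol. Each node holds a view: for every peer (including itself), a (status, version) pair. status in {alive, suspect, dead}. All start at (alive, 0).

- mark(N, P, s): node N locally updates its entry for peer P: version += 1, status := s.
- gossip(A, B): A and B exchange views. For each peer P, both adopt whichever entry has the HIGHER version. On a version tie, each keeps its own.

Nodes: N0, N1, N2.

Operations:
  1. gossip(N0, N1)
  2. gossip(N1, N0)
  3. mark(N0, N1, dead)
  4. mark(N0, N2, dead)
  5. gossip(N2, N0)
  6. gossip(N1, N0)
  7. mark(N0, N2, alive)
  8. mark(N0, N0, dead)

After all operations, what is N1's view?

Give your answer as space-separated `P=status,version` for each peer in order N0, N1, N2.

Answer: N0=alive,0 N1=dead,1 N2=dead,1

Derivation:
Op 1: gossip N0<->N1 -> N0.N0=(alive,v0) N0.N1=(alive,v0) N0.N2=(alive,v0) | N1.N0=(alive,v0) N1.N1=(alive,v0) N1.N2=(alive,v0)
Op 2: gossip N1<->N0 -> N1.N0=(alive,v0) N1.N1=(alive,v0) N1.N2=(alive,v0) | N0.N0=(alive,v0) N0.N1=(alive,v0) N0.N2=(alive,v0)
Op 3: N0 marks N1=dead -> (dead,v1)
Op 4: N0 marks N2=dead -> (dead,v1)
Op 5: gossip N2<->N0 -> N2.N0=(alive,v0) N2.N1=(dead,v1) N2.N2=(dead,v1) | N0.N0=(alive,v0) N0.N1=(dead,v1) N0.N2=(dead,v1)
Op 6: gossip N1<->N0 -> N1.N0=(alive,v0) N1.N1=(dead,v1) N1.N2=(dead,v1) | N0.N0=(alive,v0) N0.N1=(dead,v1) N0.N2=(dead,v1)
Op 7: N0 marks N2=alive -> (alive,v2)
Op 8: N0 marks N0=dead -> (dead,v1)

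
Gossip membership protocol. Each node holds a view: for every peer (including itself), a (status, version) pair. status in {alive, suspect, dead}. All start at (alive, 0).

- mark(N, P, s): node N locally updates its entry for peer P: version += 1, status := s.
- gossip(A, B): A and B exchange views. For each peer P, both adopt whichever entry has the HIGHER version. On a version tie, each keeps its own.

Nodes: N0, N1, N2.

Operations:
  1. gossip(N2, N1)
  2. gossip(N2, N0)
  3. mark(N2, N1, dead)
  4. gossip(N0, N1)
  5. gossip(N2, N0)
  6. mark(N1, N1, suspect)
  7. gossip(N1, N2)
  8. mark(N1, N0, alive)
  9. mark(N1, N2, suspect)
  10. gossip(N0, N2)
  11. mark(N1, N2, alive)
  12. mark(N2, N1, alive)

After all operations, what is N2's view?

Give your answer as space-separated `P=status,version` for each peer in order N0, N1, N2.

Op 1: gossip N2<->N1 -> N2.N0=(alive,v0) N2.N1=(alive,v0) N2.N2=(alive,v0) | N1.N0=(alive,v0) N1.N1=(alive,v0) N1.N2=(alive,v0)
Op 2: gossip N2<->N0 -> N2.N0=(alive,v0) N2.N1=(alive,v0) N2.N2=(alive,v0) | N0.N0=(alive,v0) N0.N1=(alive,v0) N0.N2=(alive,v0)
Op 3: N2 marks N1=dead -> (dead,v1)
Op 4: gossip N0<->N1 -> N0.N0=(alive,v0) N0.N1=(alive,v0) N0.N2=(alive,v0) | N1.N0=(alive,v0) N1.N1=(alive,v0) N1.N2=(alive,v0)
Op 5: gossip N2<->N0 -> N2.N0=(alive,v0) N2.N1=(dead,v1) N2.N2=(alive,v0) | N0.N0=(alive,v0) N0.N1=(dead,v1) N0.N2=(alive,v0)
Op 6: N1 marks N1=suspect -> (suspect,v1)
Op 7: gossip N1<->N2 -> N1.N0=(alive,v0) N1.N1=(suspect,v1) N1.N2=(alive,v0) | N2.N0=(alive,v0) N2.N1=(dead,v1) N2.N2=(alive,v0)
Op 8: N1 marks N0=alive -> (alive,v1)
Op 9: N1 marks N2=suspect -> (suspect,v1)
Op 10: gossip N0<->N2 -> N0.N0=(alive,v0) N0.N1=(dead,v1) N0.N2=(alive,v0) | N2.N0=(alive,v0) N2.N1=(dead,v1) N2.N2=(alive,v0)
Op 11: N1 marks N2=alive -> (alive,v2)
Op 12: N2 marks N1=alive -> (alive,v2)

Answer: N0=alive,0 N1=alive,2 N2=alive,0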